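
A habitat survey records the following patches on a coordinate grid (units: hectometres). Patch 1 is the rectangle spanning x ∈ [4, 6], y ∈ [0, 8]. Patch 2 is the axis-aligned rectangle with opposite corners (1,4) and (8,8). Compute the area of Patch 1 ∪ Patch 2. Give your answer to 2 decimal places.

By inclusion–exclusion:
Individual areas: |Patch 1| = 16, |Patch 2| = 28.
|Patch 1∩Patch 2|: x∈[4,6], y∈[4,8] → 2·4 = 8.
|Patch 1 ∪ Patch 2| = 44 − 8 = 36.00.

36.00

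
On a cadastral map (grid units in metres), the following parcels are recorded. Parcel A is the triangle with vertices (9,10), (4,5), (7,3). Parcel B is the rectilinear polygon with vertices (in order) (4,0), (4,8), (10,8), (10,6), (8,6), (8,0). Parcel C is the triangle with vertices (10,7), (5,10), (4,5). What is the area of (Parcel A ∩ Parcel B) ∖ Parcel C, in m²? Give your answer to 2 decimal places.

|Parcel A ∩ Parcel B| = 11.0714.
|(Parcel A ∩ Parcel B) ∩ Parcel C| = 5.1481.
|(Parcel A ∩ Parcel B) ∖ Parcel C| = 11.0714 − 5.1481 = 5.92.

5.92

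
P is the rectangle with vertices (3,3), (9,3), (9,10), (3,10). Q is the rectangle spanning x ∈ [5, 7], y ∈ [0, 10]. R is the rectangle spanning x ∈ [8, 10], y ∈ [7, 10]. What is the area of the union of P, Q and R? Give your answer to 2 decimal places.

By inclusion–exclusion:
Individual areas: |P| = 42, |Q| = 20, |R| = 6.
|P∩Q|: x∈[5,7], y∈[3,10] → 2·7 = 14.
|P∩R|: x∈[8,9], y∈[7,10] → 1·3 = 3.
|Q∩R| = 0 (no overlap).
|P∩Q∩R| = 0.
|P ∪ Q ∪ R| = 68 − 17 + 0 = 51.00.

51.00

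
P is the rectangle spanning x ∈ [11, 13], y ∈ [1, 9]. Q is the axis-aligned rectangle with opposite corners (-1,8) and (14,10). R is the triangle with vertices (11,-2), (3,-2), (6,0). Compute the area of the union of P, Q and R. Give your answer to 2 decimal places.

52.00

By inclusion–exclusion:
Individual areas: |P| = 16, |Q| = 30, |R| = 8.
|P∩Q|: x∈[11,13], y∈[8,9] → 2·1 = 2.
|P∩R| = 0.
|Q∩R| = 0.
|P∩Q∩R| = 0.
|P ∪ Q ∪ R| = 54 − 2 + 0 = 52.00.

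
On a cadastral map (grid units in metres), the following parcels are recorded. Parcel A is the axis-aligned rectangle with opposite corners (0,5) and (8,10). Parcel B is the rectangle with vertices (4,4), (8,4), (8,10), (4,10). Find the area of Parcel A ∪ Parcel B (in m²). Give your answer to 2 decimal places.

By inclusion–exclusion:
Individual areas: |Parcel A| = 40, |Parcel B| = 24.
|Parcel A∩Parcel B|: x∈[4,8], y∈[5,10] → 4·5 = 20.
|Parcel A ∪ Parcel B| = 64 − 20 = 44.00.

44.00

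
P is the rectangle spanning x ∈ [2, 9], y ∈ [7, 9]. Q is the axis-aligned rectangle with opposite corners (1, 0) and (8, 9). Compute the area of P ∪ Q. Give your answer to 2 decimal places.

By inclusion–exclusion:
Individual areas: |P| = 14, |Q| = 63.
|P∩Q|: x∈[2,8], y∈[7,9] → 6·2 = 12.
|P ∪ Q| = 77 − 12 = 65.00.

65.00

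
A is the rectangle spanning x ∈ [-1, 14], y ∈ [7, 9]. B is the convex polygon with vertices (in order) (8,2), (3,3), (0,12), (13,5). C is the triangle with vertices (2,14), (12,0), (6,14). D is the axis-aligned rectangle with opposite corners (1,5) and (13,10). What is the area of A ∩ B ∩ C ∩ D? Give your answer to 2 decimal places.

The intersection is the polygon with vertices (9,7), (7,7), (5.571,9), (8.914,7.2).
By the shoelace formula its area is 2.26.

2.26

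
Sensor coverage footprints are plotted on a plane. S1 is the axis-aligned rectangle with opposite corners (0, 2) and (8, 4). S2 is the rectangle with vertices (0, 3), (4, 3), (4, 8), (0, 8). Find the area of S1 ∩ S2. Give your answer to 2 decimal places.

|S1∩S2|: x∈[0,4], y∈[3,4] → 4·1 = 4.

4.00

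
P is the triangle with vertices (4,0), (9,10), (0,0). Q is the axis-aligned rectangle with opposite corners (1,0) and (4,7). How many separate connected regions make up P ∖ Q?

2

P ∖ Q splits into 2 disjoint pieces (area 11.1111, area 0.5556).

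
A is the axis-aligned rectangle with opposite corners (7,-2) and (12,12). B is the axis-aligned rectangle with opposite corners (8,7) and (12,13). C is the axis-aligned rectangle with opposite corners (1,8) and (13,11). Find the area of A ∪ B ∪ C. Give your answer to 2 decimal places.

By inclusion–exclusion:
Individual areas: |A| = 70, |B| = 24, |C| = 36.
|A∩B|: x∈[8,12], y∈[7,12] → 4·5 = 20.
|A∩C|: x∈[7,12], y∈[8,11] → 5·3 = 15.
|B∩C|: x∈[8,12], y∈[8,11] → 4·3 = 12.
|A∩B∩C| = 12.
|A ∪ B ∪ C| = 130 − 47 + 12 = 95.00.

95.00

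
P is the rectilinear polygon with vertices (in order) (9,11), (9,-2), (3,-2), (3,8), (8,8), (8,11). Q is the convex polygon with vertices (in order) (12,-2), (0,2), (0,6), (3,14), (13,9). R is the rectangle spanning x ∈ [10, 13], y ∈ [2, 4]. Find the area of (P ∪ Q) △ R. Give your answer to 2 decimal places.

|P ∪ Q| = 153.5.
|(P ∪ Q) ∩ R| = 4.9091.
|(P ∪ Q) △ R| = 153.5 + 6 − 9.8182 = 149.68.

149.68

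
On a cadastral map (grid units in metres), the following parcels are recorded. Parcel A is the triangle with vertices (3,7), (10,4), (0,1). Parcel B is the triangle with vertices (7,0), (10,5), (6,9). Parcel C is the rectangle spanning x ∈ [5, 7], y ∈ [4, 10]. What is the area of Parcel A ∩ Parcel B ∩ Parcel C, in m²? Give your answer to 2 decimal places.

0.74

The intersection is the polygon with vertices (6.383,5.55), (7,5.286), (7,4), (6.556,4).
By the shoelace formula its area is 0.74.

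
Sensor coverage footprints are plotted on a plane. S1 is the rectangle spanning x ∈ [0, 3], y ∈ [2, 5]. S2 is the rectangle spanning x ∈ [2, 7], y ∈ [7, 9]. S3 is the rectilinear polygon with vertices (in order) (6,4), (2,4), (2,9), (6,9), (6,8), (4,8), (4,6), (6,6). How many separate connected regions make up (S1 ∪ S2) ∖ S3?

(S1 ∪ S2) ∖ S3 splits into 2 disjoint pieces (area 8, area 4).

2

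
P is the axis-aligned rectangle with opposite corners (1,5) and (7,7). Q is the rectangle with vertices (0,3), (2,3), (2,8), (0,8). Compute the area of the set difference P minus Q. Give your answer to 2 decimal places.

10.00

|P∩Q|: x∈[1,2], y∈[5,7] → 1·2 = 2.
|P| = 12.
|P ∖ Q| = |P| − |P∩Q| = 12 − 2 = 10.00.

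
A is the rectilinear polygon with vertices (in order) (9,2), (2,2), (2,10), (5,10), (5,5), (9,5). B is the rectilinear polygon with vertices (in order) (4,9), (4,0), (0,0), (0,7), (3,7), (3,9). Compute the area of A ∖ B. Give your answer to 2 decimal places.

|A| = 36, |A∩B| = 12.
|A ∖ B| = |A| − |A∩B| = 36 − 12 = 24.00.

24.00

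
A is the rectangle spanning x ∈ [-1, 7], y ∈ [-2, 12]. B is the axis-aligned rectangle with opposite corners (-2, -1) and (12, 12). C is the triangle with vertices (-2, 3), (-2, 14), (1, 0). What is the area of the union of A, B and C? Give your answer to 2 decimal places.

By inclusion–exclusion:
Individual areas: |A| = 112, |B| = 182, |C| = 16.5.
|A∩B|: x∈[-1,7], y∈[-1,12] → 8·13 = 104.
|A∩C| = 7.3333.
|B∩C| = 16.0714.
|A∩B∩C| = 7.3333.
|A ∪ B ∪ C| = 310.5 − 127.4048 + 7.3333 = 190.43.

190.43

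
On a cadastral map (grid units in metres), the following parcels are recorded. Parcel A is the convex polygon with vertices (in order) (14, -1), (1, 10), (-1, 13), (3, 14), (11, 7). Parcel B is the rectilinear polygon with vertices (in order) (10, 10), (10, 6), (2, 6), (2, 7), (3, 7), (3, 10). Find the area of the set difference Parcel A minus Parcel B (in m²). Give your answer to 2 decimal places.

|Parcel A| = 65.5, |Parcel A∩Parcel B| = 22.2728.
|Parcel A ∖ Parcel B| = |Parcel A| − |Parcel A∩Parcel B| = 65.5 − 22.2728 = 43.23.

43.23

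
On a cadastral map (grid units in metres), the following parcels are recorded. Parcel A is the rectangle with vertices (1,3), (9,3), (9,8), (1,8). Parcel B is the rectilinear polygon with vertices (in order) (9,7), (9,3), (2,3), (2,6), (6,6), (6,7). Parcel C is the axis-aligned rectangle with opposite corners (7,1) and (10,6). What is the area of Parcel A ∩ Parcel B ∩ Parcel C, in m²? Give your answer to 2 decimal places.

The intersection is the polygon with vertices (7,3), (7,6), (9,6), (9,3).
By the shoelace formula its area is 6.00.

6.00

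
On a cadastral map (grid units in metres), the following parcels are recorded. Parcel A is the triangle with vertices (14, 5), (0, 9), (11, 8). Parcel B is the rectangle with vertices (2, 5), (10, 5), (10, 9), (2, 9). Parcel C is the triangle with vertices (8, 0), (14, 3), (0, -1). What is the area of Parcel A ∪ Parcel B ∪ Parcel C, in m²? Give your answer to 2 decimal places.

46.65

By inclusion–exclusion:
Individual areas: |Parcel A| = 15, |Parcel B| = 32, |Parcel C| = 9.
|Parcel A∩Parcel B| = 9.3506.
|Parcel A∩Parcel C| = 0.
|Parcel B∩Parcel C| = 0.
|Parcel A∩Parcel B∩Parcel C| = 0.
|Parcel A ∪ Parcel B ∪ Parcel C| = 56 − 9.3506 + 0 = 46.65.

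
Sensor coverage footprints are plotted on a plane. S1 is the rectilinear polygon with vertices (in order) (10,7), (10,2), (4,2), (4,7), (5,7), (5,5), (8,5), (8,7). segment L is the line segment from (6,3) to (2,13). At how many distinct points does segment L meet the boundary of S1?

3

The segment meets the boundary at (4.4,7), (5,5.5), (5.2,5).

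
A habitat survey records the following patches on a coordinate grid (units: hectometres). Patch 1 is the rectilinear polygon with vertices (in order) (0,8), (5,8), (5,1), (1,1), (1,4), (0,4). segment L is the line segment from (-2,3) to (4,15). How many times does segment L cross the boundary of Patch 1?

The segment meets the boundary at (0.5,8), (0,7).

2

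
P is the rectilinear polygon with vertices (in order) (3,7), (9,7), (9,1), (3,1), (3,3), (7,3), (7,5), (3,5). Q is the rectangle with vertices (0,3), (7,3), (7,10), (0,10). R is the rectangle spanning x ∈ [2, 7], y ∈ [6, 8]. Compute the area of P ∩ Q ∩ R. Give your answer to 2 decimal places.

The intersection is the polygon with vertices (7,6), (3,6), (3,7), (7,7).
By the shoelace formula its area is 4.00.

4.00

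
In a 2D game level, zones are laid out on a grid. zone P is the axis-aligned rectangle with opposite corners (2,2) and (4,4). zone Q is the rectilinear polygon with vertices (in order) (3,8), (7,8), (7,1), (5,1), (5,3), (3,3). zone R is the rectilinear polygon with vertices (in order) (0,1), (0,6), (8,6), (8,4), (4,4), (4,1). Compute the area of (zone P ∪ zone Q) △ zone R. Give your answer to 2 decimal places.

31.00

|zone P ∪ zone Q| = 27.
|(zone P ∪ zone Q) ∩ zone R| = 12.
|(zone P ∪ zone Q) △ zone R| = 27 + 28 − 24 = 31.00.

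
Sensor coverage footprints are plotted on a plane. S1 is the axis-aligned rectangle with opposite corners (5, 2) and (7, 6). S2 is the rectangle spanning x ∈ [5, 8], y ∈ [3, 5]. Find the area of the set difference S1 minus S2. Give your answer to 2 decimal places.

4.00

|S1∩S2|: x∈[5,7], y∈[3,5] → 2·2 = 4.
|S1| = 8.
|S1 ∖ S2| = |S1| − |S1∩S2| = 8 − 4 = 4.00.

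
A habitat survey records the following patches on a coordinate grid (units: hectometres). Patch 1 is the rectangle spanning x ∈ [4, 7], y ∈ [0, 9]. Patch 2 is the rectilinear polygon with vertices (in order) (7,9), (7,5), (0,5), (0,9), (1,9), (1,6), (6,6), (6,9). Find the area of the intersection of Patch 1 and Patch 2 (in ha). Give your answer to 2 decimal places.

The intersection is the polygon with vertices (7,5), (4,5), (4,6), (6,6), (6,9), (7,9).
By the shoelace formula its area is 6.00.

6.00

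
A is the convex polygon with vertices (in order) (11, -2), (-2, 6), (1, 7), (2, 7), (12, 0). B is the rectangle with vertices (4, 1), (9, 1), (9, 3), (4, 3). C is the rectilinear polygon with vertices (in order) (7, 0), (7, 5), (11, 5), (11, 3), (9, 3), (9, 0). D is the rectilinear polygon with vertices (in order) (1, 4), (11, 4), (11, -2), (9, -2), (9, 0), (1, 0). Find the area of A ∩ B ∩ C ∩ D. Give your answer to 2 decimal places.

The intersection is the polygon with vertices (9,2.1), (9,1), (7,1), (7,3), (7.714,3).
By the shoelace formula its area is 3.42.

3.42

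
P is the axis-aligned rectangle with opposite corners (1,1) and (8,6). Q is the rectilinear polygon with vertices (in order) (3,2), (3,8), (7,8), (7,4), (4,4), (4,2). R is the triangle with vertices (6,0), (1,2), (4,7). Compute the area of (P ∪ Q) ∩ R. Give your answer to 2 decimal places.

The region (P ∪ Q) ∩ R is the polygon with vertices (3.5,1), (1,2), (4,7), (5.714,1).
By the shoelace formula its area is 14.39.

14.39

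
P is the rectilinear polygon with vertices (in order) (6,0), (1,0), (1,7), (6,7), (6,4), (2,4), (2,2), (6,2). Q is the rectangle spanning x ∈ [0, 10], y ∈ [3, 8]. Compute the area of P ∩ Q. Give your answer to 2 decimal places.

The intersection is the polygon with vertices (1,7), (6,7), (6,4), (2,4), (2,3), (1,3).
By the shoelace formula its area is 16.00.

16.00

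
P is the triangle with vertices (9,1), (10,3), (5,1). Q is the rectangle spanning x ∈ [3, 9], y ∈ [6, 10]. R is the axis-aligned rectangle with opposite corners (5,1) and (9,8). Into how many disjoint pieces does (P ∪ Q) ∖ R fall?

(P ∪ Q) ∖ R splits into 2 disjoint pieces (area 0.8, area 16).

2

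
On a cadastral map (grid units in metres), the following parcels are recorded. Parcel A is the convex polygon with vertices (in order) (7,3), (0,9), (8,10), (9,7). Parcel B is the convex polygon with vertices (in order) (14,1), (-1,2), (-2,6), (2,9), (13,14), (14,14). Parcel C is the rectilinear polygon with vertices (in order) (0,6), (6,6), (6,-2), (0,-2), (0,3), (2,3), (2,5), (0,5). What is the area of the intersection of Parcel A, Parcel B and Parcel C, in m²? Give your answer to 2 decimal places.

The intersection is the polygon with vertices (3.5,6), (6,6), (6,3.857).
By the shoelace formula its area is 2.68.

2.68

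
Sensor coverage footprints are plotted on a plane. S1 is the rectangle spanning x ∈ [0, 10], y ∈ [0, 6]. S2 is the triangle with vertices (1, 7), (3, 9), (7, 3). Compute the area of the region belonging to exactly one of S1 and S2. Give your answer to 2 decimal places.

|S1| = 60, |S2| = 10, |S1∩S2| = 3.75.
|S1 △ S2| = |S1| + |S2| − 2·|S1∩S2| = 60 + 10 − 7.5 = 62.50.

62.50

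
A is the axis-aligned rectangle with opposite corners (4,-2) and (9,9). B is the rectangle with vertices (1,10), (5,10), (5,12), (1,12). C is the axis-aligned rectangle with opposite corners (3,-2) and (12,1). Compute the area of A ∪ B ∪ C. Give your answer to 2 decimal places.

By inclusion–exclusion:
Individual areas: |A| = 55, |B| = 8, |C| = 27.
|A∩B| = 0 (no overlap).
|A∩C|: x∈[4,9], y∈[-2,1] → 5·3 = 15.
|B∩C| = 0 (no overlap).
|A∩B∩C| = 0.
|A ∪ B ∪ C| = 90 − 15 + 0 = 75.00.

75.00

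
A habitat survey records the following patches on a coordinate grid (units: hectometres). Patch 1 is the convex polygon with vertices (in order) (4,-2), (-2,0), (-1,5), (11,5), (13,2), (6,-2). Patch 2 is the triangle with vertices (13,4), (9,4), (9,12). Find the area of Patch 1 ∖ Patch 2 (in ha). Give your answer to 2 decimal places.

77.17

|Patch 1| = 79.5, |Patch 1∩Patch 2| = 2.3333.
|Patch 1 ∖ Patch 2| = |Patch 1| − |Patch 1∩Patch 2| = 79.5 − 2.3333 = 77.17.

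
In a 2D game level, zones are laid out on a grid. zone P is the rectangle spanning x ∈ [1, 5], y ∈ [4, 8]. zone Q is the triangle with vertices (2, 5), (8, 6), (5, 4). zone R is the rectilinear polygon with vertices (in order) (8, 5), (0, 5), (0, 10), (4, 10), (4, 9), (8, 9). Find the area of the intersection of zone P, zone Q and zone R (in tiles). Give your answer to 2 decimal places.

0.75

The intersection is the polygon with vertices (5,5.5), (5,5), (2,5).
By the shoelace formula its area is 0.75.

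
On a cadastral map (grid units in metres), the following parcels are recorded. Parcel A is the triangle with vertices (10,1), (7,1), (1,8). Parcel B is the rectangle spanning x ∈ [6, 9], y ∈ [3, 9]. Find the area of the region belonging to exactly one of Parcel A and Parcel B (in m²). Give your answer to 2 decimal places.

26.91

|Parcel A| = 10.5, |Parcel B| = 18, |Parcel A∩Parcel B| = 0.7937.
|Parcel A △ Parcel B| = |Parcel A| + |Parcel B| − 2·|Parcel A∩Parcel B| = 10.5 + 18 − 1.5873 = 26.91.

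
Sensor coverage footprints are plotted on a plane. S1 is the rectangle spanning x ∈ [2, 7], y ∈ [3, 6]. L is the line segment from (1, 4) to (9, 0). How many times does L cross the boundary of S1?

2

The segment meets the boundary at (3,3), (2,3.5).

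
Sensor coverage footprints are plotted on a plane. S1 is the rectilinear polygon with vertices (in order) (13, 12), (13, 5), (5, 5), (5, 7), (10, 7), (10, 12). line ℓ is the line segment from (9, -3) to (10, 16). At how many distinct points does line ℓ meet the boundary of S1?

2

The segment meets the boundary at (9.526,7), (9.421,5).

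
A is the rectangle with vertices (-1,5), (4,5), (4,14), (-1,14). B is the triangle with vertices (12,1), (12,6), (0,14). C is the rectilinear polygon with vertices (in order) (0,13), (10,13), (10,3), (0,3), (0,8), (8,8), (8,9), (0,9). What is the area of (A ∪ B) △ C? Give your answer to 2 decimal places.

78.35

|A ∪ B| = 71.6667.
|(A ∪ B) ∩ C| = 42.6603.
|(A ∪ B) △ C| = 71.6667 + 92 − 85.3205 = 78.35.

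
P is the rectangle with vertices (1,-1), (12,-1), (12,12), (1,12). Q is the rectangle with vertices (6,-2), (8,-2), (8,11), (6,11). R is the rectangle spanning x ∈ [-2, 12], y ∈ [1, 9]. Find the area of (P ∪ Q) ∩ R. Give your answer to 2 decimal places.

88.00

The region (P ∪ Q) ∩ R is the polygon with vertices (1,9), (12,9), (12,1), (1,1).
By the shoelace formula its area is 88.00.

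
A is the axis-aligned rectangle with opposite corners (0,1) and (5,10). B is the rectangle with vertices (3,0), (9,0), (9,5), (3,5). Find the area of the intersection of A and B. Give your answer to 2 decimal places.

8.00

|A∩B|: x∈[3,5], y∈[1,5] → 2·4 = 8.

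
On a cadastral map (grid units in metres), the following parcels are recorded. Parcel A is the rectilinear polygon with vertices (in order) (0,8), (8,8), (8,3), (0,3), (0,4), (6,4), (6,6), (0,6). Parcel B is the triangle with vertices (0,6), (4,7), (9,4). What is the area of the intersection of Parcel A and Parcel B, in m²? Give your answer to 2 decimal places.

4.34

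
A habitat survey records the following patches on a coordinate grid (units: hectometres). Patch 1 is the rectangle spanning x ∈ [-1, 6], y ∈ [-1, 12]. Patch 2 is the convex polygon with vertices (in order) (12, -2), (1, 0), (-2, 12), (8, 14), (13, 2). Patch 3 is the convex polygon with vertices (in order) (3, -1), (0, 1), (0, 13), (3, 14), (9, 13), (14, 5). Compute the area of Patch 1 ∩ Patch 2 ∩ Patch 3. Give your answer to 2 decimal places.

70.50

The intersection is the polygon with vertices (6,12), (6,0.636), (3.875,-0.523), (1.688,-0.125), (0.9,0.4), (0,4), (0,12).
By the shoelace formula its area is 70.50.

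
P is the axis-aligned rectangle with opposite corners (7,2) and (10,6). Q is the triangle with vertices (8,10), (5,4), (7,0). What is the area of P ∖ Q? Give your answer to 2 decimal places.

|P| = 12, |P∩Q| = 1.6.
|P ∖ Q| = |P| − |P∩Q| = 12 − 1.6 = 10.40.

10.40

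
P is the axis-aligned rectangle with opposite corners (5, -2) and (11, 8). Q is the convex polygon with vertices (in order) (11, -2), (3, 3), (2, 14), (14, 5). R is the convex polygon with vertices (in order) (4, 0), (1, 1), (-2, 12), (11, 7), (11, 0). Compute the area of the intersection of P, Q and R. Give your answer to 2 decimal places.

The intersection is the polygon with vertices (5,1.75), (5,8), (8.4,8), (11,7), (11,0), (7.8,0).
By the shoelace formula its area is 44.25.

44.25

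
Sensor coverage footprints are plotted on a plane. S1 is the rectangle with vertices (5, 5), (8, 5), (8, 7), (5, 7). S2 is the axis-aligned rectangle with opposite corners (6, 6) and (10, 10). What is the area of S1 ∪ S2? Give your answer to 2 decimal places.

20.00

By inclusion–exclusion:
Individual areas: |S1| = 6, |S2| = 16.
|S1∩S2|: x∈[6,8], y∈[6,7] → 2·1 = 2.
|S1 ∪ S2| = 22 − 2 = 20.00.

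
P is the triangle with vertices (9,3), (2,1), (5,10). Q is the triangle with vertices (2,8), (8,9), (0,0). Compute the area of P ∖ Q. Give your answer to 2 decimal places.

21.05

|P| = 28.5, |P∩Q| = 7.449.
|P ∖ Q| = |P| − |P∩Q| = 28.5 − 7.449 = 21.05.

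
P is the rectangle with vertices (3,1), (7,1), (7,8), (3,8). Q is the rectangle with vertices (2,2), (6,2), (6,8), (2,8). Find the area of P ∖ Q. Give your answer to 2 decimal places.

10.00

|P∩Q|: x∈[3,6], y∈[2,8] → 3·6 = 18.
|P| = 28.
|P ∖ Q| = |P| − |P∩Q| = 28 − 18 = 10.00.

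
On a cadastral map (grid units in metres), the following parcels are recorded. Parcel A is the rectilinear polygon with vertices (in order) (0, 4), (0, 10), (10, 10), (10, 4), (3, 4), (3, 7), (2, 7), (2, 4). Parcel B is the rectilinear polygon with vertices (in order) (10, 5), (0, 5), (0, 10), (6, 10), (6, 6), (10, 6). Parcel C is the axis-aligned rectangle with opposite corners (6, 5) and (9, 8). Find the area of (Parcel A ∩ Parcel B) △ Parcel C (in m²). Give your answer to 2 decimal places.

|Parcel A ∩ Parcel B| = 32.
|(Parcel A ∩ Parcel B) ∩ Parcel C| = 3.
|(Parcel A ∩ Parcel B) △ Parcel C| = 32 + 9 − 6 = 35.00.

35.00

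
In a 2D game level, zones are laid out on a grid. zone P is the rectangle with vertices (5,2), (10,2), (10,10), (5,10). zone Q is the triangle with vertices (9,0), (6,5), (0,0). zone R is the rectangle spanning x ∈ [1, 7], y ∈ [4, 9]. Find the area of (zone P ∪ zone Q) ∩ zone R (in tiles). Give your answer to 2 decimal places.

10.02

The region (zone P ∪ zone Q) ∩ zone R is the polygon with vertices (5,4.167), (5,9), (7,9), (7,4), (4.8,4).
By the shoelace formula its area is 10.02.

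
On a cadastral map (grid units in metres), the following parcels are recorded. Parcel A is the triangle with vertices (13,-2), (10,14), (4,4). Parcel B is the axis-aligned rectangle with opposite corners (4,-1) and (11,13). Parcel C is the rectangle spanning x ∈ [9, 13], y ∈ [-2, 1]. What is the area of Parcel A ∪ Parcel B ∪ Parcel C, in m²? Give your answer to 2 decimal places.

By inclusion–exclusion:
Individual areas: |Parcel A| = 63, |Parcel B| = 98, |Parcel C| = 12.
|Parcel A∩Parcel B| = 53.2729.
|Parcel A∩Parcel C| = 5.8229.
|Parcel B∩Parcel C|: x∈[9,11], y∈[-1,1] → 2·2 = 4.
|Parcel A∩Parcel B∩Parcel C| = 2.
|Parcel A ∪ Parcel B ∪ Parcel C| = 173 − 63.0958 + 2 = 111.90.

111.90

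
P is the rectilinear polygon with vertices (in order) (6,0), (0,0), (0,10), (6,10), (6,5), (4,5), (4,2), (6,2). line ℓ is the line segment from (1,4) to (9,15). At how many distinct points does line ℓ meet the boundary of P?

1

The segment meets the boundary at (5.364,10).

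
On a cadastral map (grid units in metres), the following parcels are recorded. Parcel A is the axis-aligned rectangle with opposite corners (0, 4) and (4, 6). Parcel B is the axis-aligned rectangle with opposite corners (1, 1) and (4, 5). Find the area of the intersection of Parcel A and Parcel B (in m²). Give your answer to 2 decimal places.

|Parcel A∩Parcel B|: x∈[1,4], y∈[4,5] → 3·1 = 3.

3.00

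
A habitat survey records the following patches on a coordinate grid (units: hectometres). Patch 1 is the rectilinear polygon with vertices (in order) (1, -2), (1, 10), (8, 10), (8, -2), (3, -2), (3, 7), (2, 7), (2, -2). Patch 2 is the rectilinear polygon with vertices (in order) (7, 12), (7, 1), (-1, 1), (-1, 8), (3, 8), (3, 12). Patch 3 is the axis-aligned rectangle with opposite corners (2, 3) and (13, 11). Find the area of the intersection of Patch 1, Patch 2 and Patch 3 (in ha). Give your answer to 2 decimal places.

29.00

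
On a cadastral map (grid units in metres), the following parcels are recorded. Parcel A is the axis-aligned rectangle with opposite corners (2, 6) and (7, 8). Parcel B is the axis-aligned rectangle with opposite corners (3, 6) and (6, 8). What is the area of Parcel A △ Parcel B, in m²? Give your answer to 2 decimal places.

|Parcel A∩Parcel B|: x∈[3,6], y∈[6,8] → 3·2 = 6.
|Parcel A △ Parcel B| = |Parcel A| + |Parcel B| − 2·|Parcel A∩Parcel B| = 10 + 6 − 12 = 4.00.

4.00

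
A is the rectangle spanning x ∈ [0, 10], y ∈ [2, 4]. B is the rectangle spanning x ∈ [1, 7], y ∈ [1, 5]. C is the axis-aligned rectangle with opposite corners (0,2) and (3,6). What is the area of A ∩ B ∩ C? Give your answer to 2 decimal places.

The intersection is the polygon with vertices (1,2), (1,4), (3,4), (3,2).
By the shoelace formula its area is 4.00.

4.00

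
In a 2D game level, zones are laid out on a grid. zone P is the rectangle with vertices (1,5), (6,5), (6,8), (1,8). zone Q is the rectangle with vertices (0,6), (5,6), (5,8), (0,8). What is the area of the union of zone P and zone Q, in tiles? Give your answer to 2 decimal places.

By inclusion–exclusion:
Individual areas: |zone P| = 15, |zone Q| = 10.
|zone P∩zone Q|: x∈[1,5], y∈[6,8] → 4·2 = 8.
|zone P ∪ zone Q| = 25 − 8 = 17.00.

17.00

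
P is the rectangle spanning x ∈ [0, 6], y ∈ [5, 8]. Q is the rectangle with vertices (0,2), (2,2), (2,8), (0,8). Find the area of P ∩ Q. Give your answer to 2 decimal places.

6.00

|P∩Q|: x∈[0,2], y∈[5,8] → 2·3 = 6.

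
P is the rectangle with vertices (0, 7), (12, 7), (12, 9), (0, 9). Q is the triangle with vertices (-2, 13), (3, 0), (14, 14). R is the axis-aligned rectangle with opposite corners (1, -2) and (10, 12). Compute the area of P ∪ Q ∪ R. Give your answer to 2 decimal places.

165.00

By inclusion–exclusion:
Individual areas: |P| = 24, |Q| = 106.5, |R| = 126.
|P∩Q| = 18.4484.
|P∩R|: x∈[1,10], y∈[7,9] → 9·2 = 18.
|Q∩R| = 71.6182.
|P∩Q∩R| = 16.5682.
|P ∪ Q ∪ R| = 256.5 − 108.0665 + 16.5682 = 165.00.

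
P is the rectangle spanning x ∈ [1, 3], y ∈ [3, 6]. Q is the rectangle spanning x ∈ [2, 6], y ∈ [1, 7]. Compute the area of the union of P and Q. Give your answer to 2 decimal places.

By inclusion–exclusion:
Individual areas: |P| = 6, |Q| = 24.
|P∩Q|: x∈[2,3], y∈[3,6] → 1·3 = 3.
|P ∪ Q| = 30 − 3 = 27.00.

27.00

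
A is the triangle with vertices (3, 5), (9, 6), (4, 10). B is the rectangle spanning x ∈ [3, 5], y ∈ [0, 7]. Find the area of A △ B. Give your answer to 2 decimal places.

|A| = 14.5, |B| = 14, |A∩B| = 3.2667.
|A △ B| = |A| + |B| − 2·|A∩B| = 14.5 + 14 − 6.5333 = 21.97.

21.97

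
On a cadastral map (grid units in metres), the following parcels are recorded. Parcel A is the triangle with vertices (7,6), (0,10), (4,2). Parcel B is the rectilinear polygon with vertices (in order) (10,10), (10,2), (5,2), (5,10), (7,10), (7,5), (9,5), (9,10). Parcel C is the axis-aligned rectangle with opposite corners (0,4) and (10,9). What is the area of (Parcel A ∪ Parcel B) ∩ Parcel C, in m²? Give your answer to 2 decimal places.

|Parcel A ∪ Parcel B| = 46.1905.
|(Parcel A ∪ Parcel B) ∩ Parcel C| = 30.23.

30.23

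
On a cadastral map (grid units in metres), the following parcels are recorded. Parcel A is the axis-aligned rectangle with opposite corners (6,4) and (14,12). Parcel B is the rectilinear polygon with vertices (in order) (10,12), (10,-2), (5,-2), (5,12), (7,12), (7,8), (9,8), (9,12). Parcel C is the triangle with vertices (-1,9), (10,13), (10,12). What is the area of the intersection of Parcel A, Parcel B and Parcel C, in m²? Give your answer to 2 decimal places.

0.82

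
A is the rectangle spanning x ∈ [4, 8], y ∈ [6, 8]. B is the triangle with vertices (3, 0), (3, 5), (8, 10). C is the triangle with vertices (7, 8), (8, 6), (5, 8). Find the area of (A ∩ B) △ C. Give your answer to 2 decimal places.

|A ∩ B| = 3.
|(A ∩ B) ∩ C| = 0.8.
|(A ∩ B) △ C| = 3 + 2 − 1.6 = 3.40.

3.40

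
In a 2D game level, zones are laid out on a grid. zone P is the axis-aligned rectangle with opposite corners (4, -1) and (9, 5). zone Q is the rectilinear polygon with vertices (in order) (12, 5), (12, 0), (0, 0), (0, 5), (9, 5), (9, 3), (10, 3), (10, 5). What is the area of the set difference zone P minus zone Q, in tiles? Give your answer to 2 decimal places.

|zone P| = 30, |zone P∩zone Q| = 25.
|zone P ∖ zone Q| = |zone P| − |zone P∩zone Q| = 30 − 25 = 5.00.

5.00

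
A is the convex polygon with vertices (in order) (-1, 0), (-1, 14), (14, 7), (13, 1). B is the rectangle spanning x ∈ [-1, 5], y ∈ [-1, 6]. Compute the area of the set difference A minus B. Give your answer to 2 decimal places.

|A| = 146.5, |A∩B| = 34.7143.
|A ∖ B| = |A| − |A∩B| = 146.5 − 34.7143 = 111.79.

111.79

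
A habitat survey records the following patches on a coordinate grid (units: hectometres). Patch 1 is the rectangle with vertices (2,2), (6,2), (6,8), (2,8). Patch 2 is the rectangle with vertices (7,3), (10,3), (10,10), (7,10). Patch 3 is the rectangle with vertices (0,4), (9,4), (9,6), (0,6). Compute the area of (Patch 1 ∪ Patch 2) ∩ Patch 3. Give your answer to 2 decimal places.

12.00

|Patch 1 ∪ Patch 2| = 45.
|(Patch 1 ∪ Patch 2) ∩ Patch 3| = 12.00.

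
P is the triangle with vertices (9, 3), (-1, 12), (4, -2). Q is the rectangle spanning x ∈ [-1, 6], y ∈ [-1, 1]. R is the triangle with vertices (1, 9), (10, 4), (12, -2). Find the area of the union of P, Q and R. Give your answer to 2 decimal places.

By inclusion–exclusion:
Individual areas: |P| = 47.5, |Q| = 14, |R| = 22.
|P∩Q| = 4.9286.
|P∩R| = 9.7097.
|Q∩R| = 0.
|P∩Q∩R| = 0.
|P ∪ Q ∪ R| = 83.5 − 14.6382 + 0 = 68.86.

68.86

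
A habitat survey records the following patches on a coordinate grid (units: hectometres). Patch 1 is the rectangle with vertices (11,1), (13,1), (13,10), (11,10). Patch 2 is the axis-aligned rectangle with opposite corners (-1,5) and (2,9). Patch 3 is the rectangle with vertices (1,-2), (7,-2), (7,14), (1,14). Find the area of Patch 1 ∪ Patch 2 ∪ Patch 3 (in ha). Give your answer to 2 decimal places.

122.00

By inclusion–exclusion:
Individual areas: |Patch 1| = 18, |Patch 2| = 12, |Patch 3| = 96.
|Patch 1∩Patch 2| = 0 (no overlap).
|Patch 1∩Patch 3| = 0 (no overlap).
|Patch 2∩Patch 3|: x∈[1,2], y∈[5,9] → 1·4 = 4.
|Patch 1∩Patch 2∩Patch 3| = 0.
|Patch 1 ∪ Patch 2 ∪ Patch 3| = 126 − 4 + 0 = 122.00.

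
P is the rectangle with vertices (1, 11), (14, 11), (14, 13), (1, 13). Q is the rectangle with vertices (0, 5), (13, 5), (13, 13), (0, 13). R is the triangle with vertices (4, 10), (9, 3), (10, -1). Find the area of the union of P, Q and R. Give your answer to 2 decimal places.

110.39

By inclusion–exclusion:
Individual areas: |P| = 26, |Q| = 104, |R| = 6.5.
|P∩Q|: x∈[1,13], y∈[11,13] → 12·2 = 24.
|P∩R| = 0.
|Q∩R| = 2.1104.
|P∩Q∩R| = 0.
|P ∪ Q ∪ R| = 136.5 − 26.1104 + 0 = 110.39.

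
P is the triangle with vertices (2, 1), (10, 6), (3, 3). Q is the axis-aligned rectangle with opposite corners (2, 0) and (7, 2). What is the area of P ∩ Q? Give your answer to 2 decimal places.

0.55

The intersection is the polygon with vertices (2,1), (2.5,2), (3.6,2).
By the shoelace formula its area is 0.55.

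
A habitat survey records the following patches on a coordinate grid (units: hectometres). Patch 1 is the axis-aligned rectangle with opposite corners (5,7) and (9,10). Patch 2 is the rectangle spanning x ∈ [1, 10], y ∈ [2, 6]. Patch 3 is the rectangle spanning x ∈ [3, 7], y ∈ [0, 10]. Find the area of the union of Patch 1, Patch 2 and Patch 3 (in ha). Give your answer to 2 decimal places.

By inclusion–exclusion:
Individual areas: |Patch 1| = 12, |Patch 2| = 36, |Patch 3| = 40.
|Patch 1∩Patch 2| = 0 (no overlap).
|Patch 1∩Patch 3|: x∈[5,7], y∈[7,10] → 2·3 = 6.
|Patch 2∩Patch 3|: x∈[3,7], y∈[2,6] → 4·4 = 16.
|Patch 1∩Patch 2∩Patch 3| = 0.
|Patch 1 ∪ Patch 2 ∪ Patch 3| = 88 − 22 + 0 = 66.00.

66.00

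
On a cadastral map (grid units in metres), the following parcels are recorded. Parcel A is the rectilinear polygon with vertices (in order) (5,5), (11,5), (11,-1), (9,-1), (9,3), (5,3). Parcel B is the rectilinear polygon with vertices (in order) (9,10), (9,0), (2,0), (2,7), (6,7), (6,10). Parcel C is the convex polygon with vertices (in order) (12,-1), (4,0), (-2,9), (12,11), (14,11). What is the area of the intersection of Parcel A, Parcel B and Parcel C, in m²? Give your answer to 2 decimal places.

8.00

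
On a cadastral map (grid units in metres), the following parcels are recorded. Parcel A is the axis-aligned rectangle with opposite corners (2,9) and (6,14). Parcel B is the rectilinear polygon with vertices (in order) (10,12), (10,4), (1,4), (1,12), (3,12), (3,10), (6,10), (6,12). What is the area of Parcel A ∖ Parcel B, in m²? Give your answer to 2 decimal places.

14.00

|Parcel A| = 20, |Parcel A∩Parcel B| = 6.
|Parcel A ∖ Parcel B| = |Parcel A| − |Parcel A∩Parcel B| = 20 − 6 = 14.00.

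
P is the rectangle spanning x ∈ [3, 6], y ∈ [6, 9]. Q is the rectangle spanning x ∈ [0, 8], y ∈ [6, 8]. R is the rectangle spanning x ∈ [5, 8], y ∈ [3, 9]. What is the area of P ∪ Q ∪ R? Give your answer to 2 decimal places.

30.00

By inclusion–exclusion:
Individual areas: |P| = 9, |Q| = 16, |R| = 18.
|P∩Q|: x∈[3,6], y∈[6,8] → 3·2 = 6.
|P∩R|: x∈[5,6], y∈[6,9] → 1·3 = 3.
|Q∩R|: x∈[5,8], y∈[6,8] → 3·2 = 6.
|P∩Q∩R| = 2.
|P ∪ Q ∪ R| = 43 − 15 + 2 = 30.00.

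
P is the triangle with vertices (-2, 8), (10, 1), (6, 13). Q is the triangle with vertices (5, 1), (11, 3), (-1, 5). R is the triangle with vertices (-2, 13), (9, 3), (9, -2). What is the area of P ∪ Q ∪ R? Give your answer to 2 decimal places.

By inclusion–exclusion:
Individual areas: |P| = 58, |Q| = 18, |R| = 27.5.
|P∩Q| = 3.7064.
|P∩R| = 17.4098.
|Q∩R| = 6.2743.
|P∩Q∩R| = 3.2934.
|P ∪ Q ∪ R| = 103.5 − 27.3905 + 3.2934 = 79.40.

79.40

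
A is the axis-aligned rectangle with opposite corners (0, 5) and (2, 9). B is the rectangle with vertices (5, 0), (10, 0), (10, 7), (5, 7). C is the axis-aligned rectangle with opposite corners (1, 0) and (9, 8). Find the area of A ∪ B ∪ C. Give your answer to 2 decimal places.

By inclusion–exclusion:
Individual areas: |A| = 8, |B| = 35, |C| = 64.
|A∩B| = 0 (no overlap).
|A∩C|: x∈[1,2], y∈[5,8] → 1·3 = 3.
|B∩C|: x∈[5,9], y∈[0,7] → 4·7 = 28.
|A∩B∩C| = 0.
|A ∪ B ∪ C| = 107 − 31 + 0 = 76.00.

76.00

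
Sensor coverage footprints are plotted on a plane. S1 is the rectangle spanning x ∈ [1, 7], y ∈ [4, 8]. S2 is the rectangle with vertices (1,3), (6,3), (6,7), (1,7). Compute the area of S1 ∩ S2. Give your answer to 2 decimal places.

|S1∩S2|: x∈[1,6], y∈[4,7] → 5·3 = 15.

15.00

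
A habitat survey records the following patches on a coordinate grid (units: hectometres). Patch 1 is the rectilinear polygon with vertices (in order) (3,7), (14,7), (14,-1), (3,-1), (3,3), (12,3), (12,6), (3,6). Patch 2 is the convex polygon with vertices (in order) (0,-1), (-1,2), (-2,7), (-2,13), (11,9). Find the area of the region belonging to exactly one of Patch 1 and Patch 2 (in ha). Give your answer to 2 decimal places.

142.72

|Patch 1| = 61, |Patch 2| = 94, |Patch 1∩Patch 2| = 6.1409.
|Patch 1 △ Patch 2| = |Patch 1| + |Patch 2| − 2·|Patch 1∩Patch 2| = 61 + 94 − 12.2818 = 142.72.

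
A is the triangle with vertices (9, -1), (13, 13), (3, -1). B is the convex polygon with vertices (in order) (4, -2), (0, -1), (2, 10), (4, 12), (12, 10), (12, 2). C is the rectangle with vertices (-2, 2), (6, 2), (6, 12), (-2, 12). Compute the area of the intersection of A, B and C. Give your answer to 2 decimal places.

The intersection is the polygon with vertices (6,3.2), (6,2), (5.143,2).
By the shoelace formula its area is 0.51.

0.51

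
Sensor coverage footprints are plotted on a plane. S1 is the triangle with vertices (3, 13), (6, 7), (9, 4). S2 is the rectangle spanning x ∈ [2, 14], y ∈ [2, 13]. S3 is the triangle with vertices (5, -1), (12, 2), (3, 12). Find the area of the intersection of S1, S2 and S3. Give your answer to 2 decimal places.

3.78

The intersection is the polygon with vertices (6,7), (4.125,10.75), (5.571,9.143), (9,4).
By the shoelace formula its area is 3.78.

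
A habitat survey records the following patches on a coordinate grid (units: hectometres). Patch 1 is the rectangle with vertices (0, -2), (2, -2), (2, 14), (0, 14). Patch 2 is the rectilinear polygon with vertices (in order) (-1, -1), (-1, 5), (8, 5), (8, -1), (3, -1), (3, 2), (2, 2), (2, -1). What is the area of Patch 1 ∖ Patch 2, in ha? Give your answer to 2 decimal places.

|Patch 1| = 32, |Patch 1∩Patch 2| = 12.
|Patch 1 ∖ Patch 2| = |Patch 1| − |Patch 1∩Patch 2| = 32 − 12 = 20.00.

20.00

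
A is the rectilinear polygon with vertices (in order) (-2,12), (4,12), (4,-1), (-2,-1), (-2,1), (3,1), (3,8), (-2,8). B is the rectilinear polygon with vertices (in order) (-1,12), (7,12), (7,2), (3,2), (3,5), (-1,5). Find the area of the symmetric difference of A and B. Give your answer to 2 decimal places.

|A| = 43, |B| = 68, |A∩B| = 26.
|A △ B| = |A| + |B| − 2·|A∩B| = 43 + 68 − 52 = 59.00.

59.00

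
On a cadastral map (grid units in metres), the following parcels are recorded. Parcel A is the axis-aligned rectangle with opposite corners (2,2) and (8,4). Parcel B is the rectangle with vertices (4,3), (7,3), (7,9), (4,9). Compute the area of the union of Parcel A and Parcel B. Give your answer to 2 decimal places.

By inclusion–exclusion:
Individual areas: |Parcel A| = 12, |Parcel B| = 18.
|Parcel A∩Parcel B|: x∈[4,7], y∈[3,4] → 3·1 = 3.
|Parcel A ∪ Parcel B| = 30 − 3 = 27.00.

27.00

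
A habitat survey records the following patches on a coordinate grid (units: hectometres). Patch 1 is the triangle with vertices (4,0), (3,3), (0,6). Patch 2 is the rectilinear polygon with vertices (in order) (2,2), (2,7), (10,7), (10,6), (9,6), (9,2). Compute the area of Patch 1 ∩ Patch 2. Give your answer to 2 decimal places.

The intersection is the polygon with vertices (3,3), (3.333,2), (2.667,2), (2,3), (2,4).
By the shoelace formula its area is 1.33.

1.33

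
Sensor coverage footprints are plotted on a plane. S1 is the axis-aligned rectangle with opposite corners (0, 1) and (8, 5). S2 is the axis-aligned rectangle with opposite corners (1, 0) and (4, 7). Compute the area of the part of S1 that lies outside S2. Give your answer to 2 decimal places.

|S1∩S2|: x∈[1,4], y∈[1,5] → 3·4 = 12.
|S1| = 32.
|S1 ∖ S2| = |S1| − |S1∩S2| = 32 − 12 = 20.00.

20.00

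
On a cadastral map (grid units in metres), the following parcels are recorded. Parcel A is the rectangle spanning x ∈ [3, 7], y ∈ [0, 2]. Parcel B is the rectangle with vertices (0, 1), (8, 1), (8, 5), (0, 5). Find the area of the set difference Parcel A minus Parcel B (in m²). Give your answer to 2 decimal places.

|Parcel A∩Parcel B|: x∈[3,7], y∈[1,2] → 4·1 = 4.
|Parcel A| = 8.
|Parcel A ∖ Parcel B| = |Parcel A| − |Parcel A∩Parcel B| = 8 − 4 = 4.00.

4.00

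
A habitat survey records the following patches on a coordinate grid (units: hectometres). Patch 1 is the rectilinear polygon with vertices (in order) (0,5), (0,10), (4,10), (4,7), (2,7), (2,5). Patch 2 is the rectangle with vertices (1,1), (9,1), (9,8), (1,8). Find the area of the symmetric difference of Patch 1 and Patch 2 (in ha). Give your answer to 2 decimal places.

|Patch 1| = 16, |Patch 2| = 56, |Patch 1∩Patch 2| = 5.
|Patch 1 △ Patch 2| = |Patch 1| + |Patch 2| − 2·|Patch 1∩Patch 2| = 16 + 56 − 10 = 62.00.

62.00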